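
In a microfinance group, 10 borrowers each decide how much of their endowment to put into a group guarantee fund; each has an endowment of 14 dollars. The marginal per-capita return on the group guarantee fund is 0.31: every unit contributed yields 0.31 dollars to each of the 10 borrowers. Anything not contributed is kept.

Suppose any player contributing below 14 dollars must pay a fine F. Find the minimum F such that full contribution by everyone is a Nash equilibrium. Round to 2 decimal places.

Given the others contribute fully, the best deviation is to contribute 0 (any partial contribution still incurs the fine and gives up units whose private return 0.31 is below 1).
Deviating from 14 to 0 saves 14 dollars but forfeits the deviator's share of the drop in the group guarantee fund: 0.31 × 14 = 4.34.
So the deviation gain is 14 − 4.34 = 9.66, and the fine must be at least 9.66 dollars to wipe it out.

9.66 dollars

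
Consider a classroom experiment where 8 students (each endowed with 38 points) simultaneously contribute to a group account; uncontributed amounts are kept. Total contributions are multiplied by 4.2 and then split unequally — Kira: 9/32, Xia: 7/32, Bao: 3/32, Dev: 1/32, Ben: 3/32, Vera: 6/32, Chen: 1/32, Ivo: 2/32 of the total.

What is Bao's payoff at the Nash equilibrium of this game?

Each unit j contributes comes back to j as 4.2 × (j's share), so j prefers to contribute only if that share exceeds 1/4.2 = 0.2381; otherwise keeping the unit dominates.
Only Kira (9/32) clears that bar, contributing 38; the remaining 7 contribute 0. Total contributed: 38.
Bao keeps 38 and receives 4.2 × 38 × 3/32 = 14.96 from the group account, for a payoff of 52.96.

52.96 points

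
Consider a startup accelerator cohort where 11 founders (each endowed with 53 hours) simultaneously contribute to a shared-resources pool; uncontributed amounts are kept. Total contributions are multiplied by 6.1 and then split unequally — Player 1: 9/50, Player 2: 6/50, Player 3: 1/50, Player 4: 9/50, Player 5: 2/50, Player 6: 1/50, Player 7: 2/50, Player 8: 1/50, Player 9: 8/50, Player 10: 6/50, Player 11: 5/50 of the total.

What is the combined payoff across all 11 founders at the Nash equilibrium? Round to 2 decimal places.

For player j, contributing a unit is worthwhile iff 6.1 × (j's share) ≥ 1, i.e. iff j's share is at least 0.1639.
Player 1 and Player 4 clear that bar, contributing 53 each; the remaining 9 contribute 0. Total contributed: 106.
The shared-resources pool pays out 6.1 × 106 = 646.60 in total (split across the unequal shares, but the aggregate is all that matters for the group sum).
The 9 free-riders keep 53 each, adding 477. Group total = 477 + 646.60 = 1123.60.

1123.60 hours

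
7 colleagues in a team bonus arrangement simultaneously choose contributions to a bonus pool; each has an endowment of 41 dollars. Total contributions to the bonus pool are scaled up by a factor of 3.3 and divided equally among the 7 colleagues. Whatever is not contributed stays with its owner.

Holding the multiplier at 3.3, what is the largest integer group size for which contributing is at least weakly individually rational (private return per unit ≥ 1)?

3

Private return per unit is 3.3/(group size), which is ≥ 1 whenever the group size is ≤ 3.3.
The largest such integer is 3.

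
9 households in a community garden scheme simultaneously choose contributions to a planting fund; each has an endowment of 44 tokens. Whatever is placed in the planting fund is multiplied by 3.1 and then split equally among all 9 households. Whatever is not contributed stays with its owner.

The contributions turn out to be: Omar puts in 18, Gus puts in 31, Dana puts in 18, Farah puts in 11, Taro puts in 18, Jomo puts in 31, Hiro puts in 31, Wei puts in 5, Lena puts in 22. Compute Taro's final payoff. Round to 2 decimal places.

89.72 tokens

Total contributed: 18 + 31 + 18 + 11 + 18 + 31 + 31 + 5 + 22 = 185.
Each receives 3.1 × 185 / 9 = 63.72 from the planting fund.
Taro keeps 44 − 18 = 26, so Taro's payoff is 26 + 63.72 = 89.72.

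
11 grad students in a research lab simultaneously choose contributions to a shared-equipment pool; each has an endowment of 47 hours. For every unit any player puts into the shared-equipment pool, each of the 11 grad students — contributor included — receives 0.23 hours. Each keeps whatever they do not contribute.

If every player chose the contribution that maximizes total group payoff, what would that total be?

1308.01 hours

Each contributed unit returns 2.530 to the group as a whole (0.23 to each of 11 players), which exceeds 1, so the social optimum is full contribution: group total = 2.530 × 517 = 1308.01.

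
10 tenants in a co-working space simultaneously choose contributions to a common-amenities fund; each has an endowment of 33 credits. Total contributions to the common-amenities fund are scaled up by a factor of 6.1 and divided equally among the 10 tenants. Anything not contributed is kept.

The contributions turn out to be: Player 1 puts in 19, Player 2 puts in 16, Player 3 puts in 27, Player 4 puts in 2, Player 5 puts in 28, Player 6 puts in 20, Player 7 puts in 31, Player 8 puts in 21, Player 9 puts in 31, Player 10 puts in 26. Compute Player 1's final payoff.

Total contributed: 19 + 16 + 27 + 2 + 28 + 20 + 31 + 21 + 31 + 26 = 221.
Each receives 6.1 × 221 / 10 = 134.81 from the common-amenities fund.
Player 1 keeps 33 − 19 = 14, so Player 1's payoff is 14 + 134.81 = 148.81.

148.81 credits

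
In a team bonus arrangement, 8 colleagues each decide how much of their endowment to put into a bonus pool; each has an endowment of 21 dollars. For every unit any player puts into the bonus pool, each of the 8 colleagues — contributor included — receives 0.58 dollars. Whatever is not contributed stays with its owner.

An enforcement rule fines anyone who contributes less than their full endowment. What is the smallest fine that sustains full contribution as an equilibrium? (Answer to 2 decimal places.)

8.82 dollars

Given the others contribute fully, the best deviation is to contribute 0 (any partial contribution still incurs the fine and gives up units whose private return 0.58 is below 1).
Deviating from 21 to 0 saves 21 dollars but forfeits the deviator's share of the drop in the bonus pool: 0.58 × 21 = 12.18.
So the deviation gain is 21 − 12.18 = 8.82, and the fine must be at least 8.82 dollars to wipe it out.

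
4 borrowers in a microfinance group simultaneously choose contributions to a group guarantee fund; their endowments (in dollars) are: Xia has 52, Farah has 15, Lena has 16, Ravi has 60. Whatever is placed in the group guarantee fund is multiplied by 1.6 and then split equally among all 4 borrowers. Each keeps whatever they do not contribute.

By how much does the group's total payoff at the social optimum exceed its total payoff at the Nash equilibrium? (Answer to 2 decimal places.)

85.80 dollars

The private return per contributed unit is 1.6/4 = 0.4000 < 1 for every player regardless of endowment, so the Nash equilibrium is zero contribution and the group total is Σ E_j = 52 + 15 + 16 + 60 = 143.
Each contributed unit returns 1.600 to the group, so the social optimum is full contribution by everyone: group total = 1.600 × 143 = 228.80.
Efficiency loss = (1.600 − 1) × 143 = 85.80.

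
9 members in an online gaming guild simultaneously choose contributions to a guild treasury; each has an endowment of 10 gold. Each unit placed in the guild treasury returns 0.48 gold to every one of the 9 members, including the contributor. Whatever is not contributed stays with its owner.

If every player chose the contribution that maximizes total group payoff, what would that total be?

388.80 gold

Each contributed unit returns 4.320 to the group as a whole (0.48 to each of 9 players), which exceeds 1, so the social optimum is full contribution: group total = 4.320 × 90 = 388.80.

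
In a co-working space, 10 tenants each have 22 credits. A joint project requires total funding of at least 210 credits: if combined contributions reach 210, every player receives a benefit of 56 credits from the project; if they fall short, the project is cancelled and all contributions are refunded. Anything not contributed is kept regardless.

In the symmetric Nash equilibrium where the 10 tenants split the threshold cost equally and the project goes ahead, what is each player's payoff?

57 credits

Equal share of the threshold: 210/10 = 21.
At this profile no one gains by cutting their contribution: any cut drops the total below 210, the project is cancelled, contributions are refunded, and the deviator ends with 22, which is less than 22 − 21 + 56 = 57. Contributing more than 21 just wastes the excess. So contributing exactly 21 is a best response.
Each player's payoff: 22 − 21 + 56 = 57.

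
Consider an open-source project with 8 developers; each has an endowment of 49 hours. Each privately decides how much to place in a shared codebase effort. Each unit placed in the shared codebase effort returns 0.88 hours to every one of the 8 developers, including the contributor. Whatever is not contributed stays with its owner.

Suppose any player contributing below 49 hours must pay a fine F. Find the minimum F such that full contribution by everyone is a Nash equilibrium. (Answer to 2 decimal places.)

Given the others contribute fully, the best deviation is to contribute 0 (any partial contribution still incurs the fine and gives up units whose private return 0.88 is below 1).
Deviating from 49 to 0 saves 49 hours but forfeits the deviator's share of the drop in the shared codebase effort: 0.88 × 49 = 43.12.
So the deviation gain is 49 − 43.12 = 5.88, and the fine must be at least 5.88 hours to wipe it out.

5.88 hours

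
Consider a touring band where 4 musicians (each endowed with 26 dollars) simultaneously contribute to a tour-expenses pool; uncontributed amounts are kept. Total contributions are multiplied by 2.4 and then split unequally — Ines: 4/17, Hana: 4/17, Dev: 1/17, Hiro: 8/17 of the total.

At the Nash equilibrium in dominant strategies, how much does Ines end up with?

Player j's private return per contributed unit is 2.4 × (j's share). Contributing is weakly dominant for j when that share is at least 1/2.4 = 0.4167, and contributing 0 is dominant otherwise.
Hiro alone (share 8/17) is above the threshold, contributing 26; the remaining 3 contribute 0. Total contributed: 26.
Ines keeps 26 and receives 2.4 × 26 × 4/17 = 14.68 from the tour-expenses pool, for a payoff of 40.68.

40.68 dollars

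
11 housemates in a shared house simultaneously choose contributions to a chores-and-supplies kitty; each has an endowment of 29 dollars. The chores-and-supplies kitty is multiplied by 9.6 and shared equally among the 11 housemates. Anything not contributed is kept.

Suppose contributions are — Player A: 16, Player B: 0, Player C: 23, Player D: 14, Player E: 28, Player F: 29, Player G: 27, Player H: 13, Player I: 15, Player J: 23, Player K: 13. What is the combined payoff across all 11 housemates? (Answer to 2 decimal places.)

Total contributed: 16 + 0 + 23 + 14 + 28 + 29 + 27 + 13 + 15 + 23 + 13 = 201; total kept: 11 × 29 − 201 = 118.
The chores-and-supplies kitty pays out 9.6 × 201 = 1929.60 in aggregate.
Group total = 118 + 1929.60 = 2047.60.

2047.60 dollars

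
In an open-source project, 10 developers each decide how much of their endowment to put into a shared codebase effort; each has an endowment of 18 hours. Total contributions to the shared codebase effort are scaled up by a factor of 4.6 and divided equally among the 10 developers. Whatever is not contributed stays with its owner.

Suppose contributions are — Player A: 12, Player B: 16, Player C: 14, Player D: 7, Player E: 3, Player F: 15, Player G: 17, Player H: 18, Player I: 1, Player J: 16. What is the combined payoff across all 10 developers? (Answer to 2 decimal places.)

Total contributed: 12 + 16 + 14 + 7 + 3 + 15 + 17 + 18 + 1 + 16 = 119; total kept: 10 × 18 − 119 = 61.
The shared codebase effort pays out 4.6 × 119 = 547.40 in aggregate.
Group total = 61 + 547.40 = 608.40.

608.40 hours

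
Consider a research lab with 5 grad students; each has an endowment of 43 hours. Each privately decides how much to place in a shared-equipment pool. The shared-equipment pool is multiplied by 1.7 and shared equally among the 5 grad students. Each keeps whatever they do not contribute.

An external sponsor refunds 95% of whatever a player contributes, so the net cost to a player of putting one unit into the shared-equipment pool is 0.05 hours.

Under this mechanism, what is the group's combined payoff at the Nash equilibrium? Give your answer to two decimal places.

The effective private return per unit is now (1.7/5) / 0.05 = 6.8000 > 1, so every player's dominant strategy flips to full contribution.
So the Nash equilibrium is full contribution by all 5; the group earns 5 × (43 × 0.95 + 1.7 × 43) = 569.75.

569.75 hours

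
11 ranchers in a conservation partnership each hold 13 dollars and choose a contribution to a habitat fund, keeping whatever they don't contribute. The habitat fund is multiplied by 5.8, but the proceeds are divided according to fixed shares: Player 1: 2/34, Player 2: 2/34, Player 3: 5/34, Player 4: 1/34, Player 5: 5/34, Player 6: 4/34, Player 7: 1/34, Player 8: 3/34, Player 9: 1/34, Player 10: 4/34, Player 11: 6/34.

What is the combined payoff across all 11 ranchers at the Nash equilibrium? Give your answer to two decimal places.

205.40 dollars

A player with share s gets back 5.8·s per unit contributed, so full contribution is dominant for anyone with s > 1/5.8 = 0.1724 and zero contribution is dominant for anyone below.
Only Player 11 (6/34) clears that bar, contributing 13; the remaining 10 contribute 0. Total contributed: 13.
The habitat fund pays out 5.8 × 13 = 75.40 in total (split across the unequal shares, but the aggregate is all that matters for the group sum).
The 10 free-riders keep 13 each, adding 130. Group total = 130 + 75.40 = 205.40.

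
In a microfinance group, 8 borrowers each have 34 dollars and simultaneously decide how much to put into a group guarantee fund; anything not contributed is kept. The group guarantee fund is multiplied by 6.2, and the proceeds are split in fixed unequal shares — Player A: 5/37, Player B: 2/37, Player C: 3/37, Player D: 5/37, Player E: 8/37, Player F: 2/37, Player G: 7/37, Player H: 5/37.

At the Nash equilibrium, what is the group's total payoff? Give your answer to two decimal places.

625.60 dollars

Each unit j contributes comes back to j as 6.2 × (j's share), so j prefers to contribute only if that share exceeds 1/6.2 = 0.1613; otherwise keeping the unit dominates.
Player E and Player G clear that bar, contributing 34 each; the remaining 6 contribute 0. Total contributed: 68.
The group guarantee fund pays out 6.2 × 68 = 421.60 in total (split across the unequal shares, but the aggregate is all that matters for the group sum).
The 6 free-riders keep 34 each, adding 204. Group total = 204 + 421.60 = 625.60.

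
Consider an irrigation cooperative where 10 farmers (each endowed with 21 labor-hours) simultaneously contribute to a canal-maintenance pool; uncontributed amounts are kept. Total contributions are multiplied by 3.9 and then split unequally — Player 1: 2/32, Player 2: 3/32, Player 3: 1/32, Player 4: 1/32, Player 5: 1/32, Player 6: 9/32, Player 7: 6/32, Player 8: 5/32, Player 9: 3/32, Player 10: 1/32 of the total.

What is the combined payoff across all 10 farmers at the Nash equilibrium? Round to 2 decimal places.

A player with share s gets back 3.9·s per unit contributed, so full contribution is dominant for anyone with s > 1/3.9 = 0.2564 and zero contribution is dominant for anyone below.
Player 6 alone (share 9/32) is above the threshold, contributing 21; the remaining 9 contribute 0. Total contributed: 21.
The canal-maintenance pool pays out 3.9 × 21 = 81.90 in total (split across the unequal shares, but the aggregate is all that matters for the group sum).
The 9 free-riders keep 21 each, adding 189. Group total = 189 + 81.90 = 270.90.

270.90 labor-hours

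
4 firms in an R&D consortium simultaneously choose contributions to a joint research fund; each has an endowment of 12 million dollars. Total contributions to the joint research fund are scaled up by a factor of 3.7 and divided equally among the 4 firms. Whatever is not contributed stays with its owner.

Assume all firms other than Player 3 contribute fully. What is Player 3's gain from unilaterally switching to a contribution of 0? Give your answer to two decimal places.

0.90 million dollars

Switching from a contribution of 12 to 0 lets Player 3 keep an extra 12 million dollars, but lowers the joint research fund by 12, which costs Player 3 their own share of that drop: 3.7/4 × 12 = 11.10.
Net gain = 12 − 11.10 = 0.90. The private return per contributed unit (0.9250) is below 1, so free-riding is indeed the best response regardless of what the others do.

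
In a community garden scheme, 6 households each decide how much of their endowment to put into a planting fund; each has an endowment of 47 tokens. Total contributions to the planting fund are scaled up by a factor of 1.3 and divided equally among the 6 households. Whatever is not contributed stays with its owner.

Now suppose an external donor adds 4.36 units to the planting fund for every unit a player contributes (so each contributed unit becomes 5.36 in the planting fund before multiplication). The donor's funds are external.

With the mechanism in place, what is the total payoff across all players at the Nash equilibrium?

1964.98 tokens

The effective private return per unit is now 1.3 × 5.36 / 6 = 1.1613 > 1, so every player's dominant strategy flips to full contribution.
So the Nash equilibrium is full contribution by all 6; the group earns 1.3 × 5.36 × 282 = 1964.98.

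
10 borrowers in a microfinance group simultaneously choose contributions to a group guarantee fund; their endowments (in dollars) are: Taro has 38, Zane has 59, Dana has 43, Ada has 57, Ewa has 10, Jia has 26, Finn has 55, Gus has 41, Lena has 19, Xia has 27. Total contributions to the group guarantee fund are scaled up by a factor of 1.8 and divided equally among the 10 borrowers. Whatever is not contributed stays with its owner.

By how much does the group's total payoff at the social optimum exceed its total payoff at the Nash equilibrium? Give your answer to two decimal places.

300.00 dollars

The private return per contributed unit is 1.8/10 = 0.1800 < 1 for every player regardless of endowment, so the Nash equilibrium is zero contribution and the group total is Σ E_j = 38 + 59 + 43 + 57 + 10 + 26 + 55 + 41 + 19 + 27 = 375.
Each contributed unit returns 1.800 to the group, so the social optimum is full contribution by everyone: group total = 1.800 × 375 = 675.00.
Efficiency loss = (1.800 − 1) × 375 = 300.00.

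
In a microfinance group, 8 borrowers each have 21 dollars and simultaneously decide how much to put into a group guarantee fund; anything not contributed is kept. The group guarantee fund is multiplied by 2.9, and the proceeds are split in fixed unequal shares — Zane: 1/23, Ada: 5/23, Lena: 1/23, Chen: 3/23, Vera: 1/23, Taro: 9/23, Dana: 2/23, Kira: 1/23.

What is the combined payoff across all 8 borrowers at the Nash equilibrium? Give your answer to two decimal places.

A player with share s gets back 2.9·s per unit contributed, so full contribution is dominant for anyone with s > 1/2.9 = 0.3448 and zero contribution is dominant for anyone below.
Only Taro (9/23) clears that bar, contributing 21; the remaining 7 contribute 0. Total contributed: 21.
The group guarantee fund pays out 2.9 × 21 = 60.90 in total (split across the unequal shares, but the aggregate is all that matters for the group sum).
The 7 free-riders keep 21 each, adding 147. Group total = 147 + 60.90 = 207.90.

207.90 dollars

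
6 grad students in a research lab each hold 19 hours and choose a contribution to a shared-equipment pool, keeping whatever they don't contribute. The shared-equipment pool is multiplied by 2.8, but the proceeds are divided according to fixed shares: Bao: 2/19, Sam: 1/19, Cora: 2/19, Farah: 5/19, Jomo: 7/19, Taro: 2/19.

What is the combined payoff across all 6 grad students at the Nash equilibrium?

Each unit j contributes comes back to j as 2.8 × (j's share), so j prefers to contribute only if that share exceeds 1/2.8 = 0.3571; otherwise keeping the unit dominates.
The only share above 0.3571 is Jomo's 7/19, contributing 19; the remaining 5 contribute 0. Total contributed: 19.
The shared-equipment pool pays out 2.8 × 19 = 53.20 in total (split across the unequal shares, but the aggregate is all that matters for the group sum).
The 5 free-riders keep 19 each, adding 95. Group total = 95 + 53.20 = 148.20.

148.20 hours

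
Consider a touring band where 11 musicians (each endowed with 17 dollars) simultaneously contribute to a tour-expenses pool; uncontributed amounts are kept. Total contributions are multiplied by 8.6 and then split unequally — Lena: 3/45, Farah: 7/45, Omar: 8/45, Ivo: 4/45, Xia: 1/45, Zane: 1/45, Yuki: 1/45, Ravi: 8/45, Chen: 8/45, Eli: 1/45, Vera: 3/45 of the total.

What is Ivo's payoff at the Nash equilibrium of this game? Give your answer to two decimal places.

68.98 dollars

For player j, contributing a unit is worthwhile iff 8.6 × (j's share) ≥ 1, i.e. iff j's share is at least 0.1163.
Farah, Omar, Ravi and Chen clear that bar, contributing 17 each; the remaining 7 contribute 0. Total contributed: 68.
Ivo keeps 17 and receives 8.6 × 68 × 4/45 = 51.98 from the tour-expenses pool, for a payoff of 68.98.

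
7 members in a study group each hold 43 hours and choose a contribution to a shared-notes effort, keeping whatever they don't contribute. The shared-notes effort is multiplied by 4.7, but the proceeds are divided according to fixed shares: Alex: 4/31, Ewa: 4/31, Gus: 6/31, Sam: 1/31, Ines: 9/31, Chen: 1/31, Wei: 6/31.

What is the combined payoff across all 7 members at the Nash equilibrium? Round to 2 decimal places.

460.10 hours

Each unit j contributes comes back to j as 4.7 × (j's share), so j prefers to contribute only if that share exceeds 1/4.7 = 0.2128; otherwise keeping the unit dominates.
Ines alone (share 9/31) is above the threshold, contributing 43; the remaining 6 contribute 0. Total contributed: 43.
The shared-notes effort pays out 4.7 × 43 = 202.10 in total (split across the unequal shares, but the aggregate is all that matters for the group sum).
The 6 free-riders keep 43 each, adding 258. Group total = 258 + 202.10 = 460.10.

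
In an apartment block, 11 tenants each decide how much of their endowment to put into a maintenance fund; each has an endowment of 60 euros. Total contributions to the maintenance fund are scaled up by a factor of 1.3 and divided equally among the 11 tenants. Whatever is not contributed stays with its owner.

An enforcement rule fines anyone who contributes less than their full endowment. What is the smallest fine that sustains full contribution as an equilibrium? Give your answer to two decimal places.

Given the others contribute fully, the best deviation is to contribute 0 (any partial contribution still incurs the fine and gives up units whose private return 0.1182 is below 1).
Deviating from 60 to 0 saves 60 euros but forfeits the deviator's share of the drop in the maintenance fund: 1.3/11 × 60 = 7.09.
So the deviation gain is 60 − 7.09 = 52.91, and the fine must be at least 52.91 euros to wipe it out.

52.91 euros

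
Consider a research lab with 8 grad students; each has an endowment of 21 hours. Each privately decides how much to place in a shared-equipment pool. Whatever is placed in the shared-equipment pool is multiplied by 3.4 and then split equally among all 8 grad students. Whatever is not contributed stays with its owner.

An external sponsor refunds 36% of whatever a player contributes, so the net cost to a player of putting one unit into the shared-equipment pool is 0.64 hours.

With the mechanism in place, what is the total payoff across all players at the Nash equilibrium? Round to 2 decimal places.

168.00 hours

The effective private return is (3.4/8) / 0.64 = 0.6641, which is still under 1, so the mechanism doesn't change anyone's dominant strategy: zero contribution.
At the Nash equilibrium no one contributes; group total payoff = 8 × 21 = 168.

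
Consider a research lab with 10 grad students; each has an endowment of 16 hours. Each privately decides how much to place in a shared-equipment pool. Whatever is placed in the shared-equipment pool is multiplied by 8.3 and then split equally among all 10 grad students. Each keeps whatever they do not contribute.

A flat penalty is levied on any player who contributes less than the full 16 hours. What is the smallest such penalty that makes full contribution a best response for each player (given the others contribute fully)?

2.72 hours

Given the others contribute fully, the best deviation is to contribute 0 (any partial contribution still incurs the fine and gives up units whose private return 0.8300 is below 1).
Deviating from 16 to 0 saves 16 hours but forfeits the deviator's share of the drop in the shared-equipment pool: 8.3/10 × 16 = 13.28.
So the deviation gain is 16 − 13.28 = 2.72, and the fine must be at least 2.72 hours to wipe it out.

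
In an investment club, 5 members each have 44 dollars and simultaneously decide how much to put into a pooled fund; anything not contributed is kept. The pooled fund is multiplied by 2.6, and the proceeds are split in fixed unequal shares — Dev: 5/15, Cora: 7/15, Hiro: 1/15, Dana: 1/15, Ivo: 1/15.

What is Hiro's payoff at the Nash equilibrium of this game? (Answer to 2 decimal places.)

51.63 dollars

For player j, contributing a unit is worthwhile iff 2.6 × (j's share) ≥ 1, i.e. iff j's share is at least 0.3846.
The only share above 0.3846 is Cora's 7/15, contributing 44; the remaining 4 contribute 0. Total contributed: 44.
Hiro keeps 44 and receives 2.6 × 44 × 1/15 = 7.63 from the pooled fund, for a payoff of 51.63.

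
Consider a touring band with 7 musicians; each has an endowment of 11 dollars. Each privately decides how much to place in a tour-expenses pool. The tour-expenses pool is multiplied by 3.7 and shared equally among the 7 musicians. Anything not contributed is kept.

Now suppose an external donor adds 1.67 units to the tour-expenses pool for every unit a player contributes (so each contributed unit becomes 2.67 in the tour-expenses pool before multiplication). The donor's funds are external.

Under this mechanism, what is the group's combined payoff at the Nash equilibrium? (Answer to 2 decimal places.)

760.68 dollars

The effective private return per unit is now 3.7 × 2.67 / 7 = 1.4113 > 1, so every player's dominant strategy flips to full contribution.
So the Nash equilibrium is full contribution by all 7; the group earns 3.7 × 2.67 × 77 = 760.68.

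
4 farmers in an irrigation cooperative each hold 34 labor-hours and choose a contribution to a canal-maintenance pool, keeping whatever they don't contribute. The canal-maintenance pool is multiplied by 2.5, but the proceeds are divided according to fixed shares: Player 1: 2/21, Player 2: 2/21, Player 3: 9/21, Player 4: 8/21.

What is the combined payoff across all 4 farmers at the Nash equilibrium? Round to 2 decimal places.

A player with share s gets back 2.5·s per unit contributed, so full contribution is dominant for anyone with s > 1/2.5 = 0.4000 and zero contribution is dominant for anyone below.
Player 3 alone (share 9/21) is above the threshold, contributing 34; the remaining 3 contribute 0. Total contributed: 34.
The canal-maintenance pool pays out 2.5 × 34 = 85.00 in total (split across the unequal shares, but the aggregate is all that matters for the group sum).
The 3 free-riders keep 34 each, adding 102. Group total = 102 + 85.00 = 187.00.

187.00 labor-hours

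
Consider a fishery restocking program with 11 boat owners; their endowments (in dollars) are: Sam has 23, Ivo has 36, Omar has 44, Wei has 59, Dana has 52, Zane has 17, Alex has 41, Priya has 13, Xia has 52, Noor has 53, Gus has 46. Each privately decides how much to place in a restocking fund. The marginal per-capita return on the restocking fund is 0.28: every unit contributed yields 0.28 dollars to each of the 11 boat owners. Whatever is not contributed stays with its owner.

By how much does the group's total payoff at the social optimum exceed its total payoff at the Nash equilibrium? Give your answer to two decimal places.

The private return per contributed unit is 0.28 < 1 for everyone, so the Nash equilibrium is zero contribution and the group total is Σ E_j = 23 + 36 + 44 + 59 + 52 + 17 + 41 + 13 + 52 + 53 + 46 = 436.
Each contributed unit returns 3.080 to the group, so the social optimum is full contribution by everyone: group total = 3.080 × 436 = 1342.88.
Efficiency loss = (3.080 − 1) × 436 = 906.88.

906.88 dollars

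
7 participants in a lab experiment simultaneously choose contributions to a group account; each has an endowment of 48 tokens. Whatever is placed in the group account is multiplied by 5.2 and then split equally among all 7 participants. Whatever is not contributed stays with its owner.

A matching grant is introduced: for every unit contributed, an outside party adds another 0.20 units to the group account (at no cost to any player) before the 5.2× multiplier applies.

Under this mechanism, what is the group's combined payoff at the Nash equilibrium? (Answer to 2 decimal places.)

336.00 tokens

Even with the mechanism, each unit contributed returns only 5.2 × 1.20 / 7 = 0.8914 per unit of net cost, so contributing nothing is still dominant.
Everyone keeps their endowment and the group total is 7 × 48 = 336.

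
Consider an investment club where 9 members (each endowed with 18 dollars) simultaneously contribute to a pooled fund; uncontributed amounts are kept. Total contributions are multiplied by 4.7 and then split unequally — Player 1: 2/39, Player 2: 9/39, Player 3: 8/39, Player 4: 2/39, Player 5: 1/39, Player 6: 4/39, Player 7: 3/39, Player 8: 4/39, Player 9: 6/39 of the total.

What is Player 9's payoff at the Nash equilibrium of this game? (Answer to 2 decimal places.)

31.02 dollars

For player j, contributing a unit is worthwhile iff 4.7 × (j's share) ≥ 1, i.e. iff j's share is at least 0.2128.
The only share above 0.2128 is Player 2's 9/39, contributing 18; the remaining 8 contribute 0. Total contributed: 18.
Player 9 keeps 18 and receives 4.7 × 18 × 6/39 = 13.02 from the pooled fund, for a payoff of 31.02.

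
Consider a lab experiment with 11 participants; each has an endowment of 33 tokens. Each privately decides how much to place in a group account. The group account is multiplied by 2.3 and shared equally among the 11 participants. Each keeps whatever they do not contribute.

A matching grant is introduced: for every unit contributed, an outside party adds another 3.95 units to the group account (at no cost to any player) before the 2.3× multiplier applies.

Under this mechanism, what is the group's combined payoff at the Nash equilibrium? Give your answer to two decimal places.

The effective private return per unit is now 2.3 × 4.95 / 11 = 1.0350 > 1, so every player's dominant strategy flips to full contribution.
So the Nash equilibrium is full contribution by all 11; the group earns 2.3 × 4.95 × 363 = 4132.76.

4132.76 tokens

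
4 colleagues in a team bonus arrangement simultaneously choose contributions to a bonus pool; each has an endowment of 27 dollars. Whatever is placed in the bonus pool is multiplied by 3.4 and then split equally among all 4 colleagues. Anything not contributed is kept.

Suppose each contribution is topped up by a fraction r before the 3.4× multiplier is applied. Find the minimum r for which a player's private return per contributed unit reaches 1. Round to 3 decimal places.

With matching at rate r, one contributed unit becomes (1 + r) in the bonus pool and returns 3.4 × (1 + r) / 4 to the contributor.
Setting this equal to 1: 1 + r = 4/3.4 = 1.1765.
So the minimum matching rate is r = 1.1765 − 1 = 0.176.

0.176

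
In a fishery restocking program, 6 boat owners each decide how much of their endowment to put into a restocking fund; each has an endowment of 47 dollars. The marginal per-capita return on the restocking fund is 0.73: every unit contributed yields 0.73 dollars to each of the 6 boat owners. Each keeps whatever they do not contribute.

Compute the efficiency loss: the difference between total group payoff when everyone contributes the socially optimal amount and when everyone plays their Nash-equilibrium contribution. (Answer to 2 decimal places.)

953.16 dollars

The private return per contributed unit is 0.73 < 1, so contributing 0 is dominant for every player. At the Nash equilibrium everyone keeps their 47, and the group total is 6 × 47 = 282.
Each contributed unit returns 4.380 to the group as a whole (0.73 to each of 6 players), which exceeds 1, so the social optimum is full contribution: group total = 4.380 × 282 = 1235.16.
Efficiency loss = 1235.16 − 282 = 953.16.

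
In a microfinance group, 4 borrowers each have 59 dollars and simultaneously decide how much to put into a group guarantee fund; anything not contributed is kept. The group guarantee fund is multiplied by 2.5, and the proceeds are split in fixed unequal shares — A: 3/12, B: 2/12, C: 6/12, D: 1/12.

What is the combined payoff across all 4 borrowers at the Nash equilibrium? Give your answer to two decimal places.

Player j's private return per contributed unit is 2.5 × (j's share). Contributing is weakly dominant for j when that share is at least 1/2.5 = 0.4000, and contributing 0 is dominant otherwise.
C alone (share 6/12) is above the threshold, contributing 59; the remaining 3 contribute 0. Total contributed: 59.
The group guarantee fund pays out 2.5 × 59 = 147.50 in total (split across the unequal shares, but the aggregate is all that matters for the group sum).
The 3 free-riders keep 59 each, adding 177. Group total = 177 + 147.50 = 324.50.

324.50 dollars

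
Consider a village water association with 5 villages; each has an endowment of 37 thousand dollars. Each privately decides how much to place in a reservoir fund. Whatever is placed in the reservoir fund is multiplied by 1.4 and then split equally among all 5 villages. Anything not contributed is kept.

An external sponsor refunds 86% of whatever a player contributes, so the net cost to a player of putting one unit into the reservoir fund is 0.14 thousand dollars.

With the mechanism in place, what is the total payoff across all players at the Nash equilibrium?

418.10 thousand dollars

With the mechanism, a contributed unit returns (1.4/5) / 0.14 = 2.0000 per unit of net cost to the contributor — now above 1 — so contributing fully is weakly dominant for every player.
At the Nash equilibrium everyone contributes 37. Group total payoff = 5 × (37 × 0.86 + 1.4 × 37) = 418.10.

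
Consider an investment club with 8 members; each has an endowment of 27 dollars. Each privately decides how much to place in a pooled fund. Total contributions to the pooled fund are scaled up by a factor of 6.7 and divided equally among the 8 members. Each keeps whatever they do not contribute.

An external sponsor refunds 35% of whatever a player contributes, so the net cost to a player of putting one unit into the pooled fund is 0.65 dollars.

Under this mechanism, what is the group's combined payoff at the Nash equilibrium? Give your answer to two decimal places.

Under the mechanism each unit contributed yields (6.7/8) / 0.65 = 1.2885 back to its contributor per unit of net cost, which exceeds 1, making full contribution the dominant choice for everyone.
At the Nash equilibrium everyone contributes 27. Group total payoff = 8 × (27 × 0.35 + 6.7 × 27) = 1522.80.

1522.80 dollars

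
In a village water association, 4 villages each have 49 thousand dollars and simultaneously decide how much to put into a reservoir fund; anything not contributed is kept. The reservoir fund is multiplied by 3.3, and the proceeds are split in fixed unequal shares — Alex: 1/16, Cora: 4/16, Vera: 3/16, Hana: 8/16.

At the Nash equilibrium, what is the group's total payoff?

For player j, contributing a unit is worthwhile iff 3.3 × (j's share) ≥ 1, i.e. iff j's share is at least 0.3030.
Hana alone (share 8/16) is above the threshold, contributing 49; the remaining 3 contribute 0. Total contributed: 49.
The reservoir fund pays out 3.3 × 49 = 161.70 in total (split across the unequal shares, but the aggregate is all that matters for the group sum).
The 3 free-riders keep 49 each, adding 147. Group total = 147 + 161.70 = 308.70.

308.70 thousand dollars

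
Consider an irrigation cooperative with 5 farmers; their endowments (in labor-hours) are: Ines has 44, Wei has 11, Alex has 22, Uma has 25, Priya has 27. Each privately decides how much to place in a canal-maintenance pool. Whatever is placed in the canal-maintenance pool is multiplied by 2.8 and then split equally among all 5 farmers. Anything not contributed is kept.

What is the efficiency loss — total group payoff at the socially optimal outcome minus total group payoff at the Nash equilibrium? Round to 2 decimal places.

232.20 labor-hours

The private return per contributed unit is 2.8/5 = 0.5600 < 1 for every player regardless of endowment, so the Nash equilibrium is zero contribution and the group total is Σ E_j = 44 + 11 + 22 + 25 + 27 = 129.
Each contributed unit returns 2.800 to the group, so the social optimum is full contribution by everyone: group total = 2.800 × 129 = 361.20.
Efficiency loss = (2.800 − 1) × 129 = 232.20.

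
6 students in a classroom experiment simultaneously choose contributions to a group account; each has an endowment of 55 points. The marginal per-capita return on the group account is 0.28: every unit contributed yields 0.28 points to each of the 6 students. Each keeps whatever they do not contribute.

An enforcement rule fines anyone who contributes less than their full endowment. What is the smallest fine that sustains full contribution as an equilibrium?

Given the others contribute fully, the best deviation is to contribute 0 (any partial contribution still incurs the fine and gives up units whose private return 0.28 is below 1).
Deviating from 55 to 0 saves 55 points but forfeits the deviator's share of the drop in the group account: 0.28 × 55 = 15.40.
So the deviation gain is 55 − 15.40 = 39.60, and the fine must be at least 39.60 points to wipe it out.

39.60 points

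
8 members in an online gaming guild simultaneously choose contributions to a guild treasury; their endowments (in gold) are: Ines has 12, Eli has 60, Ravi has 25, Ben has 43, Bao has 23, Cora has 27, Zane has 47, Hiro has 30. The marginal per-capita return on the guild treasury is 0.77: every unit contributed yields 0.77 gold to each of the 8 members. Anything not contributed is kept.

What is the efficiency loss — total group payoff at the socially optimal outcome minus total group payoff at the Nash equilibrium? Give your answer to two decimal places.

The private return per contributed unit is 0.77 < 1 for everyone, so the Nash equilibrium is zero contribution and the group total is Σ E_j = 12 + 60 + 25 + 43 + 23 + 27 + 47 + 30 = 267.
Each contributed unit returns 6.160 to the group, so the social optimum is full contribution by everyone: group total = 6.160 × 267 = 1644.72.
Efficiency loss = (6.160 − 1) × 267 = 1377.72.

1377.72 gold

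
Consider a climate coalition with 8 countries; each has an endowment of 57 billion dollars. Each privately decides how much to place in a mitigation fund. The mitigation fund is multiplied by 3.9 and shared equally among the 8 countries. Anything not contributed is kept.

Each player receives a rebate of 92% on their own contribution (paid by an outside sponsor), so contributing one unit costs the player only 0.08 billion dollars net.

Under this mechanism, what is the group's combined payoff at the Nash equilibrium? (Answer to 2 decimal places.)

2197.92 billion dollars

The effective private return per unit is now (3.9/8) / 0.08 = 6.0938 > 1, so every player's dominant strategy flips to full contribution.
So the Nash equilibrium is full contribution by all 8; the group earns 8 × (57 × 0.92 + 3.9 × 57) = 2197.92.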